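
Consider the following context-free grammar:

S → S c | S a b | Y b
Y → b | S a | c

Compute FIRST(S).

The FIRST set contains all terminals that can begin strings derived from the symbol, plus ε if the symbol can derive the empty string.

We compute FIRST(S) using the standard algorithm.
FIRST(S) = {b, c}
FIRST(Y) = {b, c}
Therefore, FIRST(S) = {b, c}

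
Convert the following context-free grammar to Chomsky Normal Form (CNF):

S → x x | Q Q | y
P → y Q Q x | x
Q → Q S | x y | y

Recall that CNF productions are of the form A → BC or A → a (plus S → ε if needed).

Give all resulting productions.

TX → x; S → y; TY → y; P → x; Q → y; S → TX TX; S → Q Q; P → TY X0; X0 → Q X1; X1 → Q TX; Q → Q S; Q → TX TY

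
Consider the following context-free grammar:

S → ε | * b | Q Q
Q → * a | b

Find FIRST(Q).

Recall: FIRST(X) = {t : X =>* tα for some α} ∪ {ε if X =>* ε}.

We compute FIRST(Q) using the standard algorithm.
FIRST(Q) = {*, b}
FIRST(S) = {*, b, ε}
Therefore, FIRST(Q) = {*, b}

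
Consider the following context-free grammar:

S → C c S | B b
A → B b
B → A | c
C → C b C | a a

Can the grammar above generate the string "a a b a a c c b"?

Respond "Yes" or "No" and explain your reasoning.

Yes - a valid derivation exists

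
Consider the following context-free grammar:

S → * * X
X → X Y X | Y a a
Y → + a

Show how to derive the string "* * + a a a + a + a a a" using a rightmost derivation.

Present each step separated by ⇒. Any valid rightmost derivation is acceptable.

S ⇒ * * X ⇒ * * X Y X ⇒ * * X Y Y a a ⇒ * * X Y + a a a ⇒ * * X + a + a a a ⇒ * * Y a a + a + a a a ⇒ * * + a a a + a + a a a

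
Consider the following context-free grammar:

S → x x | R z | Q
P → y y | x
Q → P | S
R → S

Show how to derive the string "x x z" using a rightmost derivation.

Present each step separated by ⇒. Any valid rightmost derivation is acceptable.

S ⇒ R z ⇒ S z ⇒ x x z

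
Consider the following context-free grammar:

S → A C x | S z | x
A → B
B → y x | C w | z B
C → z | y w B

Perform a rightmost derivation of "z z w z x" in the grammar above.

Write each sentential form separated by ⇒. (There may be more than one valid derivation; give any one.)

S ⇒ A C x ⇒ A z x ⇒ B z x ⇒ z B z x ⇒ z C w z x ⇒ z z w z x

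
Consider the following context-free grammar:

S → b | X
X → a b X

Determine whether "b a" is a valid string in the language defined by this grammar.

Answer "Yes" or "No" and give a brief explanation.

No - no valid derivation exists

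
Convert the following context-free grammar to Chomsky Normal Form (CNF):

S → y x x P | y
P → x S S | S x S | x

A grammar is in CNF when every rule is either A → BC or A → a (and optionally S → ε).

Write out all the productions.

TY → y; TX → x; S → y; P → x; S → TY X0; X0 → TX X1; X1 → TX P; P → TX X2; X2 → S S; P → S X3; X3 → TX S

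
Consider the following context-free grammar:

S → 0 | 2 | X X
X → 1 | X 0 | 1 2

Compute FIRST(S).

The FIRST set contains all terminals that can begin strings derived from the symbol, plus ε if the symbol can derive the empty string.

We compute FIRST(S) using the standard algorithm.
FIRST(S) = {0, 1, 2}
FIRST(X) = {1}
Therefore, FIRST(S) = {0, 1, 2}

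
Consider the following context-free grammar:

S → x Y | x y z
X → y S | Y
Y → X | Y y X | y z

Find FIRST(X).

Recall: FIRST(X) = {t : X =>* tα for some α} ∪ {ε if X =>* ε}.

We compute FIRST(X) using the standard algorithm.
FIRST(S) = {x}
FIRST(X) = {y}
FIRST(Y) = {y}
Therefore, FIRST(X) = {y}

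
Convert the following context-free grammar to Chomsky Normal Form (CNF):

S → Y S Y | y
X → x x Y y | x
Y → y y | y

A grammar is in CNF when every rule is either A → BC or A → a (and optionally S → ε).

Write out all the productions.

S → y; TX → x; TY → y; X → x; Y → y; S → Y X0; X0 → S Y; X → TX X1; X1 → TX X2; X2 → Y TY; Y → TY TY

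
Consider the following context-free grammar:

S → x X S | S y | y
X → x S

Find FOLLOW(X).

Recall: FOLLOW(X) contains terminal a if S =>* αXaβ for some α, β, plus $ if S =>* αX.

We compute FOLLOW(X) using the standard algorithm.
FOLLOW(S) starts with {$}.
FIRST(S) = {x, y}
FIRST(X) = {x}
FOLLOW(S) = {$, x, y}
FOLLOW(X) = {x, y}
Therefore, FOLLOW(X) = {x, y}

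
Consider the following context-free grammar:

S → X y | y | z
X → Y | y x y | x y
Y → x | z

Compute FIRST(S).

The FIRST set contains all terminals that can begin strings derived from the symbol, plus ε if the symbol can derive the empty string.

We compute FIRST(S) using the standard algorithm.
FIRST(S) = {x, y, z}
FIRST(X) = {x, y, z}
FIRST(Y) = {x, z}
Therefore, FIRST(S) = {x, y, z}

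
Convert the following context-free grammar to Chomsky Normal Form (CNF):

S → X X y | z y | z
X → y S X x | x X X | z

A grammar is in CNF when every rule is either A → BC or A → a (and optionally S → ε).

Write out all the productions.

TY → y; TZ → z; S → z; TX → x; X → z; S → X X0; X0 → X TY; S → TZ TY; X → TY X1; X1 → S X2; X2 → X TX; X → TX X3; X3 → X X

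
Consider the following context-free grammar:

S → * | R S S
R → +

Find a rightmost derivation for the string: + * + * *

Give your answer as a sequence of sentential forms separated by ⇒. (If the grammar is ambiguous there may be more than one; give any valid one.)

S ⇒ R S S ⇒ R S R S S ⇒ R S R S * ⇒ R S R * * ⇒ R S + * * ⇒ R * + * * ⇒ + * + * *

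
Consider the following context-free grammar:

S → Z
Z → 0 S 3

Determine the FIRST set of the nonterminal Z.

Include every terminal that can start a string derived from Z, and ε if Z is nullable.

We compute FIRST(Z) using the standard algorithm.
FIRST(S) = {0}
FIRST(Z) = {0}
Therefore, FIRST(Z) = {0}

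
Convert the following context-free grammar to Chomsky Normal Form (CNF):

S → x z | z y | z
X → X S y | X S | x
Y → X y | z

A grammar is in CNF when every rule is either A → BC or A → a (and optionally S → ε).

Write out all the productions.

TX → x; TZ → z; TY → y; S → z; X → x; Y → z; S → TX TZ; S → TZ TY; X → X X0; X0 → S TY; X → X S; Y → X TY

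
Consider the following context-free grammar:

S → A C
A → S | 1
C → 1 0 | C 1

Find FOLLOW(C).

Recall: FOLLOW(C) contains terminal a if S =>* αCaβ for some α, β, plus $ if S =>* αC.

We compute FOLLOW(C) using the standard algorithm.
FOLLOW(S) starts with {$}.
FIRST(A) = {1}
FIRST(C) = {1}
FIRST(S) = {1}
FOLLOW(A) = {1}
FOLLOW(C) = {$, 1}
FOLLOW(S) = {$, 1}
Therefore, FOLLOW(C) = {$, 1}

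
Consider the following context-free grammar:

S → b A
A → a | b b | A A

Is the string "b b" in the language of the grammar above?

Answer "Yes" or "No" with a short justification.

No - no valid derivation exists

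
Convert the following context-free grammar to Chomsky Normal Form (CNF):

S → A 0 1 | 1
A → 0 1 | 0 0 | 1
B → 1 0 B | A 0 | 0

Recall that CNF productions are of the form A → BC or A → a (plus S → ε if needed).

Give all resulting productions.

T0 → 0; T1 → 1; S → 1; A → 1; B → 0; S → A X0; X0 → T0 T1; A → T0 T1; A → T0 T0; B → T1 X1; X1 → T0 B; B → A T0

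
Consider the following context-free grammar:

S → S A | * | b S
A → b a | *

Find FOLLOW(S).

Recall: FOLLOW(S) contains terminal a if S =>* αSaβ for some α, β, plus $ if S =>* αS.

We compute FOLLOW(S) using the standard algorithm.
FOLLOW(S) starts with {$}.
FIRST(A) = {*, b}
FIRST(S) = {*, b}
FOLLOW(A) = {$, *, b}
FOLLOW(S) = {$, *, b}
Therefore, FOLLOW(S) = {$, *, b}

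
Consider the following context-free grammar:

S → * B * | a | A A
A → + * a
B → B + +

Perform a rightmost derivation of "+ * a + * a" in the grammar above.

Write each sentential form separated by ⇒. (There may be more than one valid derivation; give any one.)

S ⇒ A A ⇒ A + * a ⇒ + * a + * a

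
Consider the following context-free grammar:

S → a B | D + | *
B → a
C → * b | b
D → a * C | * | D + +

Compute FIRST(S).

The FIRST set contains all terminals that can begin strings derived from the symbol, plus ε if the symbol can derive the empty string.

We compute FIRST(S) using the standard algorithm.
FIRST(B) = {a}
FIRST(C) = {*, b}
FIRST(D) = {*, a}
FIRST(S) = {*, a}
Therefore, FIRST(S) = {*, a}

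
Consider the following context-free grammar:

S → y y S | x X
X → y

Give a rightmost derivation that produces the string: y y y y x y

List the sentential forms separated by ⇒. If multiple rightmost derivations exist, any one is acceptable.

S ⇒ y y S ⇒ y y y y S ⇒ y y y y x X ⇒ y y y y x y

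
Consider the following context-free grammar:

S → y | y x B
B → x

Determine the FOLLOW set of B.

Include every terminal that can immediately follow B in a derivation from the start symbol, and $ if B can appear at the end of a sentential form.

We compute FOLLOW(B) using the standard algorithm.
FOLLOW(S) starts with {$}.
FIRST(B) = {x}
FIRST(S) = {y}
FOLLOW(B) = {$}
FOLLOW(S) = {$}
Therefore, FOLLOW(B) = {$}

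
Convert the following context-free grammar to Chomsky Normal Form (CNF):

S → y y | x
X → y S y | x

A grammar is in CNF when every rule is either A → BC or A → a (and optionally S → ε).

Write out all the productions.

TY → y; S → x; X → x; S → TY TY; X → TY X0; X0 → S TY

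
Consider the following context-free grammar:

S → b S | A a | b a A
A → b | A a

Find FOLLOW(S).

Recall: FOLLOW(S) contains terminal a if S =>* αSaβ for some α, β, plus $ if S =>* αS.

We compute FOLLOW(S) using the standard algorithm.
FOLLOW(S) starts with {$}.
FIRST(A) = {b}
FIRST(S) = {b}
FOLLOW(A) = {$, a}
FOLLOW(S) = {$}
Therefore, FOLLOW(S) = {$}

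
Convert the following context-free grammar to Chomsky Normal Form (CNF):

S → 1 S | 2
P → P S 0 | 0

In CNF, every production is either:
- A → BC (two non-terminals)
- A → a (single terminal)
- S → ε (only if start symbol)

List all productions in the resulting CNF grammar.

T1 → 1; S → 2; T0 → 0; P → 0; S → T1 S; P → P X0; X0 → S T0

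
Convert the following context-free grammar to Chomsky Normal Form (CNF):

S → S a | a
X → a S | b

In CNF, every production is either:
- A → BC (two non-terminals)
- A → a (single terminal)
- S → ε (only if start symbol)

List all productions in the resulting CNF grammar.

TA → a; S → a; X → b; S → S TA; X → TA S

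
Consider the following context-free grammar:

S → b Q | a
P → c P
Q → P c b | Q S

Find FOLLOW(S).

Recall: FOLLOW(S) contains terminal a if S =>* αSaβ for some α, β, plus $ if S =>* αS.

We compute FOLLOW(S) using the standard algorithm.
FOLLOW(S) starts with {$}.
FIRST(P) = {c}
FIRST(Q) = {c}
FIRST(S) = {a, b}
FOLLOW(P) = {c}
FOLLOW(Q) = {$, a, b}
FOLLOW(S) = {$, a, b}
Therefore, FOLLOW(S) = {$, a, b}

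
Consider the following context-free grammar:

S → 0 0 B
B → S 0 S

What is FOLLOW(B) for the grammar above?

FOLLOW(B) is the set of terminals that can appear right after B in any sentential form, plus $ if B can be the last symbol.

We compute FOLLOW(B) using the standard algorithm.
FOLLOW(S) starts with {$}.
FIRST(B) = {0}
FIRST(S) = {0}
FOLLOW(B) = {$, 0}
FOLLOW(S) = {$, 0}
Therefore, FOLLOW(B) = {$, 0}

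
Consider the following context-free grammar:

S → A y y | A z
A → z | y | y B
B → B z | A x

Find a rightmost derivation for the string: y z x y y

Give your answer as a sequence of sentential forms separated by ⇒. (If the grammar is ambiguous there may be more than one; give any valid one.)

S ⇒ A y y ⇒ y B y y ⇒ y A x y y ⇒ y z x y y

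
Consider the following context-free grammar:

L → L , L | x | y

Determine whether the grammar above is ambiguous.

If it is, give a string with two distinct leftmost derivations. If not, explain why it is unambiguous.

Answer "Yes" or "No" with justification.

Yes - the string 'y , y , x , x , x' has two distinct leftmost derivations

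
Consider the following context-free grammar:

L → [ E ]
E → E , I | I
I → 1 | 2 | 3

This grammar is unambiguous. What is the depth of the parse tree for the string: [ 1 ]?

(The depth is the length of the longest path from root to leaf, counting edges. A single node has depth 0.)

3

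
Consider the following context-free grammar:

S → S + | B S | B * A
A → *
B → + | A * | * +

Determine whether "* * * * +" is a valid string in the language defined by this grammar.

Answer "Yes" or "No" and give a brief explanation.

Yes - a valid derivation exists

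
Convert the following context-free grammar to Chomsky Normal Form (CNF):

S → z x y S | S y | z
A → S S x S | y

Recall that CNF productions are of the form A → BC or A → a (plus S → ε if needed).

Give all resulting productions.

TZ → z; TX → x; TY → y; S → z; A → y; S → TZ X0; X0 → TX X1; X1 → TY S; S → S TY; A → S X2; X2 → S X3; X3 → TX S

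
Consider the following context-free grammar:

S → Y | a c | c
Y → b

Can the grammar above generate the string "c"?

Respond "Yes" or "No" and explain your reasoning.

Yes - a valid derivation exists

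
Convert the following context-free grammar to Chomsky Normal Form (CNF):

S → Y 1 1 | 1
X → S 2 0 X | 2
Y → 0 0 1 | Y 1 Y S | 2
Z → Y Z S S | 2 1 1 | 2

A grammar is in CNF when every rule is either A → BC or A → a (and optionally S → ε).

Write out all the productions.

T1 → 1; S → 1; T2 → 2; T0 → 0; X → 2; Y → 2; Z → 2; S → Y X0; X0 → T1 T1; X → S X1; X1 → T2 X2; X2 → T0 X; Y → T0 X3; X3 → T0 T1; Y → Y X4; X4 → T1 X5; X5 → Y S; Z → Y X6; X6 → Z X7; X7 → S S; Z → T2 X8; X8 → T1 T1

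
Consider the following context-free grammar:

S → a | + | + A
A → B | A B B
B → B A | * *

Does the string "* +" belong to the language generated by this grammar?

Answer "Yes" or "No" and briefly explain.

No - no valid derivation exists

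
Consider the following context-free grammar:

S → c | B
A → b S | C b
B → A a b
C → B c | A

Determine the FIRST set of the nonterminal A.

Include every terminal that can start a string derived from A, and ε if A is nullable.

We compute FIRST(A) using the standard algorithm.
FIRST(A) = {b}
FIRST(B) = {b}
FIRST(C) = {b}
FIRST(S) = {b, c}
Therefore, FIRST(A) = {b}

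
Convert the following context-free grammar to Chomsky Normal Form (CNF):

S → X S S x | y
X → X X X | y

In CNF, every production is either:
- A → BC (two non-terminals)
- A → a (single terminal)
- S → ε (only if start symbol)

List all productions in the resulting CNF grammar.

TX → x; S → y; X → y; S → X X0; X0 → S X1; X1 → S TX; X → X X2; X2 → X X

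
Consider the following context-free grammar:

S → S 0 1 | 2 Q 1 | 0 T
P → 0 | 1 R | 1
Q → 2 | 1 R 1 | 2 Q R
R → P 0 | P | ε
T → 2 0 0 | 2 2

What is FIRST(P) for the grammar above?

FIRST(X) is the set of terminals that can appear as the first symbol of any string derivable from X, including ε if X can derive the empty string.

We compute FIRST(P) using the standard algorithm.
FIRST(P) = {0, 1}
FIRST(Q) = {1, 2}
FIRST(R) = {0, 1, ε}
FIRST(S) = {0, 2}
FIRST(T) = {2}
Therefore, FIRST(P) = {0, 1}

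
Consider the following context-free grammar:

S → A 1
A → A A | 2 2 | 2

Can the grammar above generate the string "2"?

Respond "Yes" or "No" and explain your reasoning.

No - no valid derivation exists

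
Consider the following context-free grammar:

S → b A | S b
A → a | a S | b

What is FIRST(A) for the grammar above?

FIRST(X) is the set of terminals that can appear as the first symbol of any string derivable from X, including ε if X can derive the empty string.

We compute FIRST(A) using the standard algorithm.
FIRST(A) = {a, b}
FIRST(S) = {b}
Therefore, FIRST(A) = {a, b}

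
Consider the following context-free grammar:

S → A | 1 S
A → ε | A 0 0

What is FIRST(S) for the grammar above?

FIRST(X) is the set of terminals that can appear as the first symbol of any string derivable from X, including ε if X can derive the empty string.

We compute FIRST(S) using the standard algorithm.
FIRST(A) = {0, ε}
FIRST(S) = {0, 1, ε}
Therefore, FIRST(S) = {0, 1, ε}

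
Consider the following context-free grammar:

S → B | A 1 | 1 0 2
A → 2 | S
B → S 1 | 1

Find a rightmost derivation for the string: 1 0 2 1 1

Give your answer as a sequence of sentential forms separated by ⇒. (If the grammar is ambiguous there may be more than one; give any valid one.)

S ⇒ B ⇒ S 1 ⇒ B 1 ⇒ S 1 1 ⇒ 1 0 2 1 1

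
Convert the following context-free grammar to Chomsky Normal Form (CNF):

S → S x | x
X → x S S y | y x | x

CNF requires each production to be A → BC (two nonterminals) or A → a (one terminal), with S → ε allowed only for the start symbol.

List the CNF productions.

TX → x; S → x; TY → y; X → x; S → S TX; X → TX X0; X0 → S X1; X1 → S TY; X → TY TX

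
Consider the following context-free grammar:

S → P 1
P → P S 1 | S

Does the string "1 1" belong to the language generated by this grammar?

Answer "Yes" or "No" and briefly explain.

No - no valid derivation exists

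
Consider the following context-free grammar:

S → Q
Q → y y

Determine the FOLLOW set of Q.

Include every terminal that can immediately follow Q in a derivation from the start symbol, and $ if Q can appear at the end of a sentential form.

We compute FOLLOW(Q) using the standard algorithm.
FOLLOW(S) starts with {$}.
FIRST(Q) = {y}
FIRST(S) = {y}
FOLLOW(Q) = {$}
FOLLOW(S) = {$}
Therefore, FOLLOW(Q) = {$}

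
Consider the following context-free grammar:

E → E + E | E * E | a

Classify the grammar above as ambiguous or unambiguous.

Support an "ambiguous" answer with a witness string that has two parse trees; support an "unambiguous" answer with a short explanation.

Ambiguous - the string 'a + a + a * a * a * a' has two distinct parse trees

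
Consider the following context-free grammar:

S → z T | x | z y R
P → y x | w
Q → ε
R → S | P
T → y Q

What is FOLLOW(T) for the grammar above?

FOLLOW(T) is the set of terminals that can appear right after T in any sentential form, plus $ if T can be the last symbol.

We compute FOLLOW(T) using the standard algorithm.
FOLLOW(S) starts with {$}.
FIRST(P) = {w, y}
FIRST(Q) = {ε}
FIRST(R) = {w, x, y, z}
FIRST(S) = {x, z}
FIRST(T) = {y}
FOLLOW(P) = {$}
FOLLOW(Q) = {$}
FOLLOW(R) = {$}
FOLLOW(S) = {$}
FOLLOW(T) = {$}
Therefore, FOLLOW(T) = {$}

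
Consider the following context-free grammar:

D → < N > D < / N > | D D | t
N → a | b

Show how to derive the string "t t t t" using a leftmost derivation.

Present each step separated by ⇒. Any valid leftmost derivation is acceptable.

D ⇒ D D ⇒ D D D ⇒ t D D ⇒ t D D D ⇒ t t D D ⇒ t t t D ⇒ t t t t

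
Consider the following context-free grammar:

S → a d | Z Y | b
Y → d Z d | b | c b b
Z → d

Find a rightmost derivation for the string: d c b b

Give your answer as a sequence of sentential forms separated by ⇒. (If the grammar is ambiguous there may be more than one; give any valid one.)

S ⇒ Z Y ⇒ Z c b b ⇒ d c b b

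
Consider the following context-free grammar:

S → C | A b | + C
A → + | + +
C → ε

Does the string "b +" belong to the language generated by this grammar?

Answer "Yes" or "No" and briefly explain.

No - no valid derivation exists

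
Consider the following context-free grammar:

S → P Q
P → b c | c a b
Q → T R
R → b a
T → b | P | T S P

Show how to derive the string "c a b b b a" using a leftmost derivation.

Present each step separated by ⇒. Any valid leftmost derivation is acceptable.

S ⇒ P Q ⇒ c a b Q ⇒ c a b T R ⇒ c a b b R ⇒ c a b b b a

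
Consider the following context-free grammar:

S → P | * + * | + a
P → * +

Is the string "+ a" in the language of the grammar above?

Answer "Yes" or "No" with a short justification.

Yes - a valid derivation exists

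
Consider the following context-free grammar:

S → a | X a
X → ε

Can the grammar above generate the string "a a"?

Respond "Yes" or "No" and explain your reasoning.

No - no valid derivation exists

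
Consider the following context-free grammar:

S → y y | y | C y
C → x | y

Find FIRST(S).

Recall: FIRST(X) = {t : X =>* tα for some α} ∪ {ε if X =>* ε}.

We compute FIRST(S) using the standard algorithm.
FIRST(C) = {x, y}
FIRST(S) = {x, y}
Therefore, FIRST(S) = {x, y}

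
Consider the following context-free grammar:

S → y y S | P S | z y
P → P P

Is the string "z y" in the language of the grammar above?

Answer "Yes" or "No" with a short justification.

Yes - a valid derivation exists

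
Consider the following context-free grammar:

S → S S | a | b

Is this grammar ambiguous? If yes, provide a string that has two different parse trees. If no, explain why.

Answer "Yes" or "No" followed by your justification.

Yes - the string 'a a b a' has two distinct leftmost derivations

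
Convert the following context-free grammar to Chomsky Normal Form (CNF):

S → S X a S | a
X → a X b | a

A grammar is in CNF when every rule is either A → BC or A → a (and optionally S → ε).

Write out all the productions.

TA → a; S → a; TB → b; X → a; S → S X0; X0 → X X1; X1 → TA S; X → TA X2; X2 → X TB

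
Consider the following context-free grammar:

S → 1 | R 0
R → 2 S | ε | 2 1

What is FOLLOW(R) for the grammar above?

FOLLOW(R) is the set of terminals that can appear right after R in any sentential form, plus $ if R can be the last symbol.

We compute FOLLOW(R) using the standard algorithm.
FOLLOW(S) starts with {$}.
FIRST(R) = {2, ε}
FIRST(S) = {0, 1, 2}
FOLLOW(R) = {0}
FOLLOW(S) = {$, 0}
Therefore, FOLLOW(R) = {0}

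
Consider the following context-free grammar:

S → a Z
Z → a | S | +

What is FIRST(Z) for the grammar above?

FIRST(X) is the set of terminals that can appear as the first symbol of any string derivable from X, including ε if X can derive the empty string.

We compute FIRST(Z) using the standard algorithm.
FIRST(S) = {a}
FIRST(Z) = {+, a}
Therefore, FIRST(Z) = {+, a}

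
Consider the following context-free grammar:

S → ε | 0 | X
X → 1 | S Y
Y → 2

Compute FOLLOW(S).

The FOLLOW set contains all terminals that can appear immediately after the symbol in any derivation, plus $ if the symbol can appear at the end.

We compute FOLLOW(S) using the standard algorithm.
FOLLOW(S) starts with {$}.
FIRST(S) = {0, 1, 2, ε}
FIRST(X) = {0, 1, 2}
FIRST(Y) = {2}
FOLLOW(S) = {$, 2}
FOLLOW(X) = {$, 2}
FOLLOW(Y) = {$, 2}
Therefore, FOLLOW(S) = {$, 2}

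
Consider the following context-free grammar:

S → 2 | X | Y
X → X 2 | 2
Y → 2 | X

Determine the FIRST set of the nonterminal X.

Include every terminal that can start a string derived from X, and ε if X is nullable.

We compute FIRST(X) using the standard algorithm.
FIRST(S) = {2}
FIRST(X) = {2}
FIRST(Y) = {2}
Therefore, FIRST(X) = {2}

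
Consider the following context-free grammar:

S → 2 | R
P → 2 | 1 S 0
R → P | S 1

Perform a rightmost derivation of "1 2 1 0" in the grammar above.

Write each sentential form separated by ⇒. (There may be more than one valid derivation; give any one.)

S ⇒ R ⇒ P ⇒ 1 S 0 ⇒ 1 R 0 ⇒ 1 S 1 0 ⇒ 1 2 1 0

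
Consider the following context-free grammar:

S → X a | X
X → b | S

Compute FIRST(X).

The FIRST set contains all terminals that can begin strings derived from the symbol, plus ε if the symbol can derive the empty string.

We compute FIRST(X) using the standard algorithm.
FIRST(S) = {b}
FIRST(X) = {b}
Therefore, FIRST(X) = {b}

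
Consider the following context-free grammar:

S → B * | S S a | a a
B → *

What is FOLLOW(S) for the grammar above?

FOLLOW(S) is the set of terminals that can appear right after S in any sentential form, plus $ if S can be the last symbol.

We compute FOLLOW(S) using the standard algorithm.
FOLLOW(S) starts with {$}.
FIRST(B) = {*}
FIRST(S) = {*, a}
FOLLOW(B) = {*}
FOLLOW(S) = {$, *, a}
Therefore, FOLLOW(S) = {$, *, a}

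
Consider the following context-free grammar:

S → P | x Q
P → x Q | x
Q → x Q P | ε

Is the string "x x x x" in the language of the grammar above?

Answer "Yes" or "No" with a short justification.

No - no valid derivation exists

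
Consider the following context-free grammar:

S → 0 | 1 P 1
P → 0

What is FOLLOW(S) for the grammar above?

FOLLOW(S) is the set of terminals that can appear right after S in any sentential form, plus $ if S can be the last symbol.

We compute FOLLOW(S) using the standard algorithm.
FOLLOW(S) starts with {$}.
FIRST(P) = {0}
FIRST(S) = {0, 1}
FOLLOW(P) = {1}
FOLLOW(S) = {$}
Therefore, FOLLOW(S) = {$}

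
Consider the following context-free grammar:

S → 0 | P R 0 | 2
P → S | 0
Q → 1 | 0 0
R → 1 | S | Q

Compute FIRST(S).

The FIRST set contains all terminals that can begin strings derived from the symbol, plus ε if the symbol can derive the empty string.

We compute FIRST(S) using the standard algorithm.
FIRST(P) = {0, 2}
FIRST(Q) = {0, 1}
FIRST(R) = {0, 1, 2}
FIRST(S) = {0, 2}
Therefore, FIRST(S) = {0, 2}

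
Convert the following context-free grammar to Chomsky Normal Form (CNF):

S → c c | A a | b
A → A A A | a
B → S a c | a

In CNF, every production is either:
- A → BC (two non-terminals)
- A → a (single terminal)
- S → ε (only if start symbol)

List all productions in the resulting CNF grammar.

TC → c; TA → a; S → b; A → a; B → a; S → TC TC; S → A TA; A → A X0; X0 → A A; B → S X1; X1 → TA TC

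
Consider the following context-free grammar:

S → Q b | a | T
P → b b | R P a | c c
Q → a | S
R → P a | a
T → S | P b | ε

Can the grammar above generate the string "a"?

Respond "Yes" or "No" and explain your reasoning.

Yes - a valid derivation exists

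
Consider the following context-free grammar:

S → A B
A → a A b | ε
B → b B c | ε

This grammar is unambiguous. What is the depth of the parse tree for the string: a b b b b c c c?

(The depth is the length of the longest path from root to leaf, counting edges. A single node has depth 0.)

5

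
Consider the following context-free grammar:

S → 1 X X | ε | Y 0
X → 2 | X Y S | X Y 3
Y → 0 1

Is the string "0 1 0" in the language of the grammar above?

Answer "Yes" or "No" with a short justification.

Yes - a valid derivation exists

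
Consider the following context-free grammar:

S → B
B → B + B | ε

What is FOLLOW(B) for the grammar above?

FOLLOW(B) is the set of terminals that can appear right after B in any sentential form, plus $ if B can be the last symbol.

We compute FOLLOW(B) using the standard algorithm.
FOLLOW(S) starts with {$}.
FIRST(B) = {+, ε}
FIRST(S) = {+, ε}
FOLLOW(B) = {$, +}
FOLLOW(S) = {$}
Therefore, FOLLOW(B) = {$, +}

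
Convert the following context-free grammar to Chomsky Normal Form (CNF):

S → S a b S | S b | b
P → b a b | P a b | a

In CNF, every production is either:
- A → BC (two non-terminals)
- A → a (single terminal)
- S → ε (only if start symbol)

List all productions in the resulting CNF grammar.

TA → a; TB → b; S → b; P → a; S → S X0; X0 → TA X1; X1 → TB S; S → S TB; P → TB X2; X2 → TA TB; P → P X3; X3 → TA TB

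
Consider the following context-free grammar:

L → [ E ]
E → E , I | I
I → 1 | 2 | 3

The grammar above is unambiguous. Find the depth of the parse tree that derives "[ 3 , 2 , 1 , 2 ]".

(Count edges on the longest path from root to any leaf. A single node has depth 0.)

6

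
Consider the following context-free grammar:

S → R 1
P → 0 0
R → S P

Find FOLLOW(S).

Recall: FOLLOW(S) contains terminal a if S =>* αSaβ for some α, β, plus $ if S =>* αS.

We compute FOLLOW(S) using the standard algorithm.
FOLLOW(S) starts with {$}.
FIRST(P) = {0}
FIRST(R) = {}
FIRST(S) = {}
FOLLOW(P) = {1}
FOLLOW(R) = {1}
FOLLOW(S) = {$, 0}
Therefore, FOLLOW(S) = {$, 0}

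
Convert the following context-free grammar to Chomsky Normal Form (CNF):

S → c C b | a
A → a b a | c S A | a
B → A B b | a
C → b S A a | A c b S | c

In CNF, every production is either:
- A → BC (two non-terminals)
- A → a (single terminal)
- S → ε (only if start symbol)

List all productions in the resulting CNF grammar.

TC → c; TB → b; S → a; TA → a; A → a; B → a; C → c; S → TC X0; X0 → C TB; A → TA X1; X1 → TB TA; A → TC X2; X2 → S A; B → A X3; X3 → B TB; C → TB X4; X4 → S X5; X5 → A TA; C → A X6; X6 → TC X7; X7 → TB S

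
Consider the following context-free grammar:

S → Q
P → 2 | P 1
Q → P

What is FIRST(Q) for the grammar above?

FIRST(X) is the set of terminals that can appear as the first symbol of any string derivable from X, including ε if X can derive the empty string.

We compute FIRST(Q) using the standard algorithm.
FIRST(P) = {2}
FIRST(Q) = {2}
FIRST(S) = {2}
Therefore, FIRST(Q) = {2}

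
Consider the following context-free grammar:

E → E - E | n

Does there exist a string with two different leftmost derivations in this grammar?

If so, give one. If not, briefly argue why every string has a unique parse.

Yes - the string 'n - n - n - n' has two distinct leftmost derivations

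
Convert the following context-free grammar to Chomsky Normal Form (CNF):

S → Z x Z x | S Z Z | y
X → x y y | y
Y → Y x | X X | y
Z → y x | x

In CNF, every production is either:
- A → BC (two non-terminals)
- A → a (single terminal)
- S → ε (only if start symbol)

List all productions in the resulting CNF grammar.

TX → x; S → y; TY → y; X → y; Y → y; Z → x; S → Z X0; X0 → TX X1; X1 → Z TX; S → S X2; X2 → Z Z; X → TX X3; X3 → TY TY; Y → Y TX; Y → X X; Z → TY TX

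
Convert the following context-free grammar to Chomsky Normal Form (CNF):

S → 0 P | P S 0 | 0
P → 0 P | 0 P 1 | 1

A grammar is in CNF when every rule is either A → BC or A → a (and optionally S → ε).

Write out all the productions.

T0 → 0; S → 0; T1 → 1; P → 1; S → T0 P; S → P X0; X0 → S T0; P → T0 P; P → T0 X1; X1 → P T1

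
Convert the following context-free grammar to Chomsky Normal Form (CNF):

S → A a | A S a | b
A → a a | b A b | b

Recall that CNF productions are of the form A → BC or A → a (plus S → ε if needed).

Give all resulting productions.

TA → a; S → b; TB → b; A → b; S → A TA; S → A X0; X0 → S TA; A → TA TA; A → TB X1; X1 → A TB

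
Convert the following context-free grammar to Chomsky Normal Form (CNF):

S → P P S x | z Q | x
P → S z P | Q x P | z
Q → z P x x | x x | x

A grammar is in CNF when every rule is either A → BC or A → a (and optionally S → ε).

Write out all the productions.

TX → x; TZ → z; S → x; P → z; Q → x; S → P X0; X0 → P X1; X1 → S TX; S → TZ Q; P → S X2; X2 → TZ P; P → Q X3; X3 → TX P; Q → TZ X4; X4 → P X5; X5 → TX TX; Q → TX TX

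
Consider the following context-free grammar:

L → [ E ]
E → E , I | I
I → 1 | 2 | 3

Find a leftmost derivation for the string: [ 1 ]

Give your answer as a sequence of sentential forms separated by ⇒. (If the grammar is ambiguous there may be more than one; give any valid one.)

L ⇒ [ E ] ⇒ [ I ] ⇒ [ 1 ]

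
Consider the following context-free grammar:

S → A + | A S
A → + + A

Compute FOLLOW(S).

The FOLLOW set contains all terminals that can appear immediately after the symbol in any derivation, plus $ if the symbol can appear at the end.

We compute FOLLOW(S) using the standard algorithm.
FOLLOW(S) starts with {$}.
FIRST(A) = {+}
FIRST(S) = {+}
FOLLOW(A) = {+}
FOLLOW(S) = {$}
Therefore, FOLLOW(S) = {$}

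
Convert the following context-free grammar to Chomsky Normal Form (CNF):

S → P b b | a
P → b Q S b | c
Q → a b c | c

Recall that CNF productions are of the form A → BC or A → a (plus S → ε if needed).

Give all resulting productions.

TB → b; S → a; P → c; TA → a; TC → c; Q → c; S → P X0; X0 → TB TB; P → TB X1; X1 → Q X2; X2 → S TB; Q → TA X3; X3 → TB TC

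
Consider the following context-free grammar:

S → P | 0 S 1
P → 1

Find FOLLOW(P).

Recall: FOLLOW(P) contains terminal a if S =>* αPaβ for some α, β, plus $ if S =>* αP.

We compute FOLLOW(P) using the standard algorithm.
FOLLOW(S) starts with {$}.
FIRST(P) = {1}
FIRST(S) = {0, 1}
FOLLOW(P) = {$, 1}
FOLLOW(S) = {$, 1}
Therefore, FOLLOW(P) = {$, 1}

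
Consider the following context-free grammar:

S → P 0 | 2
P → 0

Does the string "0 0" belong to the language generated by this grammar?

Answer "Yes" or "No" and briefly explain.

Yes - a valid derivation exists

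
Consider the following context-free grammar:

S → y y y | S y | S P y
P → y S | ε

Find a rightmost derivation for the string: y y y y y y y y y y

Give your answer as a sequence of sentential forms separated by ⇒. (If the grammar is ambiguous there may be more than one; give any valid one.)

S ⇒ S y ⇒ S y y ⇒ S P y y y ⇒ S y S y y y ⇒ S y y y y y y y ⇒ y y y y y y y y y y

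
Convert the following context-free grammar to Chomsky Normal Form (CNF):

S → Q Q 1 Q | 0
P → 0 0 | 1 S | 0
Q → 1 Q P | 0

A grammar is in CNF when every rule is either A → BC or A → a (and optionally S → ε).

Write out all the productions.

T1 → 1; S → 0; T0 → 0; P → 0; Q → 0; S → Q X0; X0 → Q X1; X1 → T1 Q; P → T0 T0; P → T1 S; Q → T1 X2; X2 → Q P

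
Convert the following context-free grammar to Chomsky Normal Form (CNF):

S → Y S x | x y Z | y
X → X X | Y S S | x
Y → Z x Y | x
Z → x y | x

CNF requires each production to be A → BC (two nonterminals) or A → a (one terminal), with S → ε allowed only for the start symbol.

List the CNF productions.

TX → x; TY → y; S → y; X → x; Y → x; Z → x; S → Y X0; X0 → S TX; S → TX X1; X1 → TY Z; X → X X; X → Y X2; X2 → S S; Y → Z X3; X3 → TX Y; Z → TX TY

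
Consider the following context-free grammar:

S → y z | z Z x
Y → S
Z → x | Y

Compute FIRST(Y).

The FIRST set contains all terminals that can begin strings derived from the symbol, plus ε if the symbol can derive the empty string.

We compute FIRST(Y) using the standard algorithm.
FIRST(S) = {y, z}
FIRST(Y) = {y, z}
FIRST(Z) = {x, y, z}
Therefore, FIRST(Y) = {y, z}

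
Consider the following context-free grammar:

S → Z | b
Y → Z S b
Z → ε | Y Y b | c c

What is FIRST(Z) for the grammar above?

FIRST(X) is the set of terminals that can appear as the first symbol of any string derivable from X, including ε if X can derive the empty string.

We compute FIRST(Z) using the standard algorithm.
FIRST(S) = {b, c, ε}
FIRST(Y) = {b, c}
FIRST(Z) = {b, c, ε}
Therefore, FIRST(Z) = {b, c, ε}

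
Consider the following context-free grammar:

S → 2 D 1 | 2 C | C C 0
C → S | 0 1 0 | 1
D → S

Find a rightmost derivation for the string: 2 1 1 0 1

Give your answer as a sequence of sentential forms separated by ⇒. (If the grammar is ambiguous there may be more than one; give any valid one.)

S ⇒ 2 D 1 ⇒ 2 S 1 ⇒ 2 C C 0 1 ⇒ 2 C 1 0 1 ⇒ 2 1 1 0 1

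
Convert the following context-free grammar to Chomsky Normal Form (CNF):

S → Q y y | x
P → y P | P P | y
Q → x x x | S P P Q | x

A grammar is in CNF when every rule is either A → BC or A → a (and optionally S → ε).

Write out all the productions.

TY → y; S → x; P → y; TX → x; Q → x; S → Q X0; X0 → TY TY; P → TY P; P → P P; Q → TX X1; X1 → TX TX; Q → S X2; X2 → P X3; X3 → P Q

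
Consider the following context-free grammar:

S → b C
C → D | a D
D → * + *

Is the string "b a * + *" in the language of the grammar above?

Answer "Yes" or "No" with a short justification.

Yes - a valid derivation exists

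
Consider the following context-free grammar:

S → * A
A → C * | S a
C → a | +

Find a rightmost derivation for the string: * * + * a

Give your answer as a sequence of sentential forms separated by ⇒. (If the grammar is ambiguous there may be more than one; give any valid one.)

S ⇒ * A ⇒ * S a ⇒ * * A a ⇒ * * C * a ⇒ * * + * a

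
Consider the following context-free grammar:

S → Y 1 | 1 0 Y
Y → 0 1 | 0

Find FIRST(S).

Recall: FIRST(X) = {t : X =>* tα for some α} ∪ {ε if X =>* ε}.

We compute FIRST(S) using the standard algorithm.
FIRST(S) = {0, 1}
FIRST(Y) = {0}
Therefore, FIRST(S) = {0, 1}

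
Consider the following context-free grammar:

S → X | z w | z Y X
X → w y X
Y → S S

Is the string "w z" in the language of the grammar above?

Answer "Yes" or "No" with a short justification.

No - no valid derivation exists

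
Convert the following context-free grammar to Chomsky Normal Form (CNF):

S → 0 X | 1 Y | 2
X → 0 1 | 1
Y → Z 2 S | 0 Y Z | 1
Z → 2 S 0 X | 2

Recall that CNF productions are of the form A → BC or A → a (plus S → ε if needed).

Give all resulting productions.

T0 → 0; T1 → 1; S → 2; X → 1; T2 → 2; Y → 1; Z → 2; S → T0 X; S → T1 Y; X → T0 T1; Y → Z X0; X0 → T2 S; Y → T0 X1; X1 → Y Z; Z → T2 X2; X2 → S X3; X3 → T0 X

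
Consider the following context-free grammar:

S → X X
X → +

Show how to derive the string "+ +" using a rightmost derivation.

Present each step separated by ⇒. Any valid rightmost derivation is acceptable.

S ⇒ X X ⇒ X + ⇒ + +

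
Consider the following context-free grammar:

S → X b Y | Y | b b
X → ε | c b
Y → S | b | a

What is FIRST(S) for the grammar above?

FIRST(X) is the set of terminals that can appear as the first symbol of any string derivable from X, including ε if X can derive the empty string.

We compute FIRST(S) using the standard algorithm.
FIRST(S) = {a, b, c}
FIRST(X) = {c, ε}
FIRST(Y) = {a, b, c}
Therefore, FIRST(S) = {a, b, c}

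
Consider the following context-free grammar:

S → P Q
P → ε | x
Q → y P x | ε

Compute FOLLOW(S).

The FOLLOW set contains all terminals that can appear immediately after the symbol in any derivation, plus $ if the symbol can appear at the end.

We compute FOLLOW(S) using the standard algorithm.
FOLLOW(S) starts with {$}.
FIRST(P) = {x, ε}
FIRST(Q) = {y, ε}
FIRST(S) = {x, y, ε}
FOLLOW(P) = {$, x, y}
FOLLOW(Q) = {$}
FOLLOW(S) = {$}
Therefore, FOLLOW(S) = {$}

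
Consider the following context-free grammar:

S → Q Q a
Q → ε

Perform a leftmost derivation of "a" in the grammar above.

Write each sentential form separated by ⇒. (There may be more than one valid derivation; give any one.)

S ⇒ Q Q a ⇒ Q a ⇒ a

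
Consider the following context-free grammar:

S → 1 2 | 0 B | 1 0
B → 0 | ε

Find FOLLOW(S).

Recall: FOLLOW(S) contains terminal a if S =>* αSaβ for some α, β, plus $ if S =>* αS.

We compute FOLLOW(S) using the standard algorithm.
FOLLOW(S) starts with {$}.
FIRST(B) = {0, ε}
FIRST(S) = {0, 1}
FOLLOW(B) = {$}
FOLLOW(S) = {$}
Therefore, FOLLOW(S) = {$}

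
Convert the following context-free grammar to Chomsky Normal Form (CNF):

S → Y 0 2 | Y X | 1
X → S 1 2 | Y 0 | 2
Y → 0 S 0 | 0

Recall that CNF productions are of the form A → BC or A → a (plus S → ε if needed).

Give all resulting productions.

T0 → 0; T2 → 2; S → 1; T1 → 1; X → 2; Y → 0; S → Y X0; X0 → T0 T2; S → Y X; X → S X1; X1 → T1 T2; X → Y T0; Y → T0 X2; X2 → S T0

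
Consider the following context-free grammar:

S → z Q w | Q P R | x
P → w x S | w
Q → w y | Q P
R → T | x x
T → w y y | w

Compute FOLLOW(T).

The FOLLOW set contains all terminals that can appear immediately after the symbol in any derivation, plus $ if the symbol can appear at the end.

We compute FOLLOW(T) using the standard algorithm.
FOLLOW(S) starts with {$}.
FIRST(P) = {w}
FIRST(Q) = {w}
FIRST(R) = {w, x}
FIRST(S) = {w, x, z}
FIRST(T) = {w}
FOLLOW(P) = {w, x}
FOLLOW(Q) = {w}
FOLLOW(R) = {$, w, x}
FOLLOW(S) = {$, w, x}
FOLLOW(T) = {$, w, x}
Therefore, FOLLOW(T) = {$, w, x}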